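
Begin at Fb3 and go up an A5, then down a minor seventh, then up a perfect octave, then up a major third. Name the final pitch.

Up an augmented fifth from Fb3: C4 (8 semitones up).
Down a minor seventh from C4: D3 (10 semitones down).
Up a perfect octave from D3: D4 (12 semitones up).
D4 up a major third → F#4 (4 semitones).

F#4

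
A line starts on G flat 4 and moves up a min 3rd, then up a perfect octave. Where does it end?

Gb4 up a minor third → Bbb4 (3 semitones).
A perfect octave up from Bbb4 is Bbb5.

B double-flat 5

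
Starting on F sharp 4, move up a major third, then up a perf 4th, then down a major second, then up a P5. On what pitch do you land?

A major third up from F#4 is A#4.
Up a perfect fourth from A#4: D#5 (5 semitones up).
D#5 down a major second → C#5 (2 semitones).
A perfect fifth up from C#5 is G#5.

G sharp 5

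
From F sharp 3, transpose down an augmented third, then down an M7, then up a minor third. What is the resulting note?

An augmented third down from F#3 is Db3.
Db3 down a major seventh → Ebb2 (11 semitones).
Ebb2 up a minor third → Gbb2 (3 semitones).

G double-flat 2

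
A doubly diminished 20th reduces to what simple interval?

Each octave removed subtracts seven from the number: 20 − 14 = 6.
Quality carries through unchanged, so the simple form is a doubly diminished sixth.

doubly diminished sixth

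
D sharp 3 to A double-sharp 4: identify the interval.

D to A spans five letter names (D-E-F-G-A), plus an octave, so the interval is some kind of twelfth.
D#3 to A##4 spans 20 semitones — one semitone wider than the perfect twelfth (19) — giving an augmented twelfth.
(Equivalently, a compound augmented fifth: an augmented fifth plus an octave.)

A12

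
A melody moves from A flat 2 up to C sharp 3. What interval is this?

augmented third

A to C spans three letter names (A-B-C), so the interval is some kind of third.
Ab2 to C#3 spans 5 semitones — one semitone wider than the major third (4) — giving an augmented third.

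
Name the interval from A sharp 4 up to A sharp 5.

perfect 8th

A to A is the same letter name, plus an octave, so the interval is some kind of octave.
The perfect octave spans 12 semitones, and A#4 to A#5 is exactly 12 semitones — so this is a perfect octave.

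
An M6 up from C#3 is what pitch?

Six letter names up from C: A.
A major sixth spans 9 semitones, so from C#3 the target pitch is A#3.

A#3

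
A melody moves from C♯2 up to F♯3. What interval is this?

perfect 11th

C to F spans four letter names (C-D-E-F), plus an octave, so the interval is some kind of eleventh.
The perfect eleventh spans 17 semitones, and C#2 to F#3 is exactly 17 semitones — so this is a perfect eleventh.
(Equivalently, a compound perfect fourth: a perfect fourth plus an octave.)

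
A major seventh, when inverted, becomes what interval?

Interval numbers invert to sum to nine: 7 + 2 = 9, so a seventh inverts to a second.
The quality also flips — major becomes minor — giving a minor second.

m2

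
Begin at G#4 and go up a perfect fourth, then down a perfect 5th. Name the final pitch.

F#4

Up a perfect fourth from G#4: C#5 (5 semitones up).
A perfect fifth down from C#5 is F#4.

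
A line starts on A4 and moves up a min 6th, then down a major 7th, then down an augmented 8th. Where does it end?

A4 up a minor sixth → F5 (8 semitones).
Down a major seventh from F5: Gb4 (11 semitones down).
An augmented octave down from Gb4 is Gbb3.

Gbb3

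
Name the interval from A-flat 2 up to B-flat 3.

A to B spans two letter names (A-B), plus an octave, so the interval is some kind of ninth.
Counting semitones, Ab2→Bb3 is 14, which is the major ninth.
(Equivalently, a compound major second: a major second plus an octave.)

major ninth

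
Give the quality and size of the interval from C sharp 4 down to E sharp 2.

Descending from C#4 to E#2 is the same interval as ascending E#2 to C#4.
E to C spans six letter names (E-F-G-A-B-C), plus an octave, so the interval is some kind of thirteenth.
At 20 semitones, E#2→C#4 falls one short of a major thirteenth: minor.
(Equivalently, a compound minor sixth: a minor sixth plus an octave.)

minor 13th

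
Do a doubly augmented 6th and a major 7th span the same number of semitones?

A doubly augmented sixth spans 11 semitones, and a major seventh also spans 11 semitones — they're enharmonic.

Yes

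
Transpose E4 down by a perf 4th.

The fourth takes the letter from E down to B.
Moving 5 semitones down from E4 (the size of a perfect fourth) reaches B3.

B3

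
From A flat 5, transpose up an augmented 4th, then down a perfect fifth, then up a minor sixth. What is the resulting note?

An augmented fourth up from Ab5 is D6.
A perfect fifth down from D6 is G5.
G5 up a minor sixth → Eb6 (8 semitones).

E flat 6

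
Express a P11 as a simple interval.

P4

Subtracting seven from the interval number removes an octave: 11 − 7 = 4.
Quality carries through unchanged, so the simple form is a perfect fourth.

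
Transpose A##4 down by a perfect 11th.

E##3

Four letters down from A (plus an octave) reaches E.
Moving 17 semitones down from A##4 (the size of a perfect eleventh) reaches E##3.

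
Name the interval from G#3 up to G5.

diminished fifteenth

G to G is the same letter name, plus 2 octaves, so the interval is some kind of fifteenth.
A perfect fifteenth would be 24 semitones; G#3 to G5 is 23, one semitone narrower, so the interval is diminished.
(Equivalently, a compound diminished octave: a diminished octave plus an octave.)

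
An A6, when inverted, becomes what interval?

Interval numbers invert to sum to nine: 6 + 3 = 9, so a sixth inverts to a third.
The quality also flips — augmented becomes diminished — giving a diminished third.

d3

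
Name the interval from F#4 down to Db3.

Descending from F#4 to Db3 is the same interval as ascending Db3 to F#4.
D to F spans three letter names (D-E-F), plus an octave, so the interval is some kind of tenth.
The major tenth is 16 semitones; here we have 17, one semitone wider: augmented.
(Equivalently, a compound augmented third: an augmented third plus an octave.)

augmented tenth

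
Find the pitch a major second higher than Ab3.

Two letter names up from A: B.
A major second is 2 semitones; 2 semitones up from Ab3 gives Bb3.

Bb3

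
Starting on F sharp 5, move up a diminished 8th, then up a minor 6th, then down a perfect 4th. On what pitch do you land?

A flat 6

A diminished octave up from F#5 is F6.
F6 up a minor sixth → Db7 (8 semitones).
Db7 down a perfect fourth → Ab6 (5 semitones).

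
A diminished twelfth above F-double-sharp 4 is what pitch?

C-sharp 6

Counting five letter names plus an octave up from F lands on C.
A diminished twelfth spans 18 semitones, so from F##4 the target pitch is C#6.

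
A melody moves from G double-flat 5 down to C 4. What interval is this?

doubly diminished twelfth

Descending from Gbb5 to C4 is the same interval as ascending C4 to Gbb5.
C to G spans five letter names (C-D-E-F-G), plus an octave, so the interval is some kind of twelfth.
C4 to Gbb5 spans 17 semitones — two semitones narrower than the perfect twelfth (19) — giving a doubly diminished twelfth.
(Equivalently, a compound doubly diminished fifth: a doubly diminished fifth plus an octave.)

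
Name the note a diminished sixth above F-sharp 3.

D-flat 4

Counting six letter names up from F lands on D.
A diminished sixth spans 7 semitones, so from F#3 the target pitch is Db4.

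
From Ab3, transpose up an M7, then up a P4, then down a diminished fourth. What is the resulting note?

G#4

Up a major seventh from Ab3: G4 (11 semitones up).
G4 up a perfect fourth → C5 (5 semitones).
A diminished fourth down from C5 is G#4.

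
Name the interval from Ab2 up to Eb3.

A to E spans five letter names (A-B-C-D-E): a fifth.
Counting semitones, Ab2→Eb3 is 7, which is the perfect fifth.

perfect fifth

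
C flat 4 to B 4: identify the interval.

augmented seventh

C to B spans seven letter names (C-D-E-F-G-A-B), so the interval is some kind of seventh.
The major seventh is 11 semitones; here we have 12, one semitone wider: augmented.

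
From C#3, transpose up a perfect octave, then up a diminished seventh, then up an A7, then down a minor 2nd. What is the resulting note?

G##5

Up a perfect octave from C#3: C#4 (12 semitones up).
A diminished seventh up from C#4 is Bb4.
Up an augmented seventh from Bb4: A#5 (12 semitones up).
Down a minor second from A#5: G##5 (1 semitone down).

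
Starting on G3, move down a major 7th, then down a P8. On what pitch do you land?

Down a major seventh from G3: Ab2 (11 semitones down).
A perfect octave down from Ab2 is Ab1.

Ab1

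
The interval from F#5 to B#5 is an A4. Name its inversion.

Inverted interval numbers add to nine, so a fourth pairs with a fifth (4 + 5 = 9).
And augmented becomes diminished under inversion, so we get a diminished fifth.

d5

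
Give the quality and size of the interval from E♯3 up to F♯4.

minor 9th

E to F spans two letter names (E-F), plus an octave — that makes it a ninth of some quality.
A major ninth would be 14 semitones, but E#3 to F#4 is 13 — one semitone narrower, making it a minor ninth.
(Equivalently, a compound minor second: a minor second plus an octave.)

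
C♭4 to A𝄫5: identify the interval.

C to A spans six letter names (C-D-E-F-G-A), plus an octave — that makes it a thirteenth of some quality.
A major thirteenth would be 21 semitones, but Cb4 to Abb5 is 20 — one semitone narrower, making it a minor thirteenth.
(Equivalently, a compound minor sixth: a minor sixth plus an octave.)

minor 13th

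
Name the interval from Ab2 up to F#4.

A to F spans six letter names (A-B-C-D-E-F), plus an octave, so the interval is some kind of thirteenth.
A major thirteenth would be 21 semitones; Ab2 to F#4 is 22, one semitone wider, so the interval is augmented.
(Equivalently, a compound augmented sixth: an augmented sixth plus an octave.)

augmented thirteenth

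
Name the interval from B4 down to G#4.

minor third

Descending from B4 to G#4 is the same interval as ascending G#4 to B4.
G to B spans three letter names (G-A-B): a third.
At 3 semitones, G#4→B4 falls one short of a major third: minor.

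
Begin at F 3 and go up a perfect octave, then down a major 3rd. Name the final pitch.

F3 up a perfect octave → F4 (12 semitones).
Down a major third from F4: Db4 (4 semitones down).

D flat 4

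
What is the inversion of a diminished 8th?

A1

Inverted interval numbers add to nine, so an octave pairs with a unison (8 + 1 = 9).
Quality inverts too: diminished becomes augmented. That makes the inversion an augmented unison.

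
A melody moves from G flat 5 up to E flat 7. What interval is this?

major thirteenth

G to E spans six letter names (G-A-B-C-D-E), plus an octave, so the interval is some kind of thirteenth.
Gb5 to Eb7 is 21 semitones, matching the major thirteenth exactly, so the quality is major.
(Equivalently, a compound major sixth: a major sixth plus an octave.)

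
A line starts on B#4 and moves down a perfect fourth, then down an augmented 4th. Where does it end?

C#4

B#4 down a perfect fourth → F##4 (5 semitones).
F##4 down an augmented fourth → C#4 (6 semitones).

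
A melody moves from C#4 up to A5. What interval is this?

C to A spans six letter names (C-D-E-F-G-A), plus an octave, so the interval is some kind of thirteenth.
C#4 to A5 is 20 semitones, a half step short of the major thirteenth (21), so this is minor.
(Equivalently, a compound minor sixth: a minor sixth plus an octave.)

m13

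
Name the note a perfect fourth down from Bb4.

Counting four letter names down from B lands on F.
Moving 5 semitones down from Bb4 (the size of a perfect fourth) reaches F4.

F4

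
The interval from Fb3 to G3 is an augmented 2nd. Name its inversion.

diminished seventh

Interval numbers invert to sum to nine: 2 + 7 = 9, so a second inverts to a seventh.
The quality also flips — augmented becomes diminished — giving a diminished seventh.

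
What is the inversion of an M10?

m6

First reduce the compound major tenth to its simple form, a major third.
Inverted interval numbers add to nine, so a third pairs with a sixth (3 + 6 = 9).
Quality inverts too: major becomes minor. That makes the inversion a minor sixth.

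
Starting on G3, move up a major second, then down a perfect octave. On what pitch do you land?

A2

A major second up from G3 is A3.
A perfect octave down from A3 is A2.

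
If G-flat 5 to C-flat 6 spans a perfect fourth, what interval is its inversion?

The rule of nine gives the new number: 9 − 4 = 5, so a fourth becomes a fifth.
Quality inverts too: perfect stays perfect. That makes the inversion a perfect fifth.

perfect 5th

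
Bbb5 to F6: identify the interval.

A5

B to F spans five letter names (B-C-D-E-F), so the interval is some kind of fifth.
Bbb5 to F6 spans 8 semitones — one semitone wider than the perfect fifth (7) — giving an augmented fifth.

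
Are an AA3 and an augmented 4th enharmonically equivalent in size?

Yes

Both span 6 semitones: a doubly augmented third and an augmented fourth are the same chromatic distance.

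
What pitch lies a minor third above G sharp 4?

B 4

Three letter names up from G: B.
Moving 3 semitones up from G#4 (the size of a minor third) reaches B4.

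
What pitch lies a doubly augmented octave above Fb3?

The letter stays F (same as the start), shifted an octave up.
A doubly augmented octave spans 14 semitones, so from Fb3 the target pitch is F#4.

F#4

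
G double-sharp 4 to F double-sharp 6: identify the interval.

G to F spans seven letter names (G-A-B-C-D-E-F), plus an octave — that makes it a fourteenth of some quality.
A major fourteenth would be 23 semitones, but G##4 to F##6 is 22 — one semitone narrower, making it a minor fourteenth.
(Equivalently, a compound minor seventh: a minor seventh plus an octave.)

minor 14th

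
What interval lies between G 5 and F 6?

minor seventh

G to F spans seven letter names (G-A-B-C-D-E-F), so the interval is some kind of seventh.
At 10 semitones, G5→F6 falls one short of a major seventh: minor.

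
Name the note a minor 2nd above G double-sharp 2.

A sharp 2

The second takes the letter from G up to A.
A minor second is 1 semitone; 1 semitone up from G##2 gives A#2.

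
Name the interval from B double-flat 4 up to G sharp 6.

B to G spans six letter names (B-C-D-E-F-G), plus an octave — that makes it a thirteenth of some quality.
Bbb4 to G#6 spans 23 semitones — two semitones wider than the major thirteenth (21) — giving a doubly augmented thirteenth.
(Equivalently, a compound doubly augmented sixth: a doubly augmented sixth plus an octave.)

doubly augmented 13th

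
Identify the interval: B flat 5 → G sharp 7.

augmented thirteenth

B to G spans six letter names (B-C-D-E-F-G), plus an octave — that makes it a thirteenth of some quality.
Bb5 to G#7 spans 22 semitones — one semitone wider than the major thirteenth (21) — giving an augmented thirteenth.
(Equivalently, a compound augmented sixth: an augmented sixth plus an octave.)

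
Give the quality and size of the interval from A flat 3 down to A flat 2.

Descending from Ab3 to Ab2 is the same interval as ascending Ab2 to Ab3.
A to A is the same letter name, plus an octave: an octave.
The perfect octave spans 12 semitones, and Ab2 to Ab3 is exactly 12 semitones — so this is a perfect octave.

perfect octave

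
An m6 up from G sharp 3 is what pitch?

E 4

The sixth takes the letter from G up to E.
A minor sixth is 8 semitones; 8 semitones up from G#3 gives E4.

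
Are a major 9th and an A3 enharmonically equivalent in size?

No

A major ninth spans 14 semitones; an augmented third spans 5 semitones. They differ by 9.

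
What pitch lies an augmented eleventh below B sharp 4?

The eleventh's letter: B down four letter names plus an octave → F.
An augmented eleventh spans 18 semitones, so from B#4 the target pitch is F#3.

F sharp 3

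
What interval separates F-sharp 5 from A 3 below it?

M13

Descending from F#5 to A3 is the same interval as ascending A3 to F#5.
A to F spans six letter names (A-B-C-D-E-F), plus an octave — that makes it a thirteenth of some quality.
A3 to F#5 is 21 semitones, matching the major thirteenth exactly, so the quality is major.
(Equivalently, a compound major sixth: a major sixth plus an octave.)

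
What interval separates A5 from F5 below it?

M3

Descending from A5 to F5 is the same interval as ascending F5 to A5.
F to A spans three letter names (F-G-A) — that makes it a third of some quality.
F5 to A5 is 4 semitones, matching the major third exactly, so the quality is major.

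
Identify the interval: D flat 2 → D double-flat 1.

A8

Descending from Db2 to Dbb1 is the same interval as ascending Dbb1 to Db2.
D to D is the same letter name, plus an octave: an octave.
A perfect octave would be 12 semitones; Dbb1 to Db2 is 13, one semitone wider, so the interval is augmented.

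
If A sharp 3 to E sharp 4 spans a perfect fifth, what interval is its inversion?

perfect fourth

Interval numbers invert to sum to nine: 5 + 4 = 9, so a fifth inverts to a fourth.
Quality inverts too: perfect stays perfect. That makes the inversion a perfect fourth.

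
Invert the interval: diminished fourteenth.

First reduce the compound diminished fourteenth to its simple form, a diminished seventh.
Interval numbers invert to sum to nine: 7 + 2 = 9, so a seventh inverts to a second.
The quality also flips — diminished becomes augmented — giving an augmented second.

A2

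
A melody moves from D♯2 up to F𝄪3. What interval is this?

D to F spans three letter names (D-E-F), plus an octave — that makes it a tenth of some quality.
The major tenth spans 16 semitones, and D#2 to F##3 is exactly 16 semitones — so this is a major tenth.
(Equivalently, a compound major third: a major third plus an octave.)

M10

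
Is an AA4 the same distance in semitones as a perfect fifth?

A doubly augmented fourth spans 7 semitones, and a perfect fifth also spans 7 semitones — they're enharmonic.

Yes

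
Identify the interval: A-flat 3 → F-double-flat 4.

d6

A to F spans six letter names (A-B-C-D-E-F): a sixth.
The major sixth is 9 semitones; here we have 7, two semitones narrower: diminished.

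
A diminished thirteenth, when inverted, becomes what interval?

augmented 3rd

First reduce the compound diminished thirteenth to its simple form, a diminished sixth.
Interval numbers invert to sum to nine: 6 + 3 = 9, so a sixth inverts to a third.
The quality also flips — diminished becomes augmented — giving an augmented third.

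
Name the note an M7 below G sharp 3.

A 2

The seventh takes the letter from G down to A.
Moving 11 semitones down from G#3 (the size of a major seventh) reaches A2.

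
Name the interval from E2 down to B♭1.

augmented 4th

Descending from E2 to Bb1 is the same interval as ascending Bb1 to E2.
B to E spans four letter names (B-C-D-E): a fourth.
The perfect fourth is 5 semitones; here we have 6, one semitone wider: augmented.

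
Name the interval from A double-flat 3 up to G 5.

A to G spans seven letter names (A-B-C-D-E-F-G), plus an octave: a fourteenth.
A major fourteenth would be 23 semitones; Abb3 to G5 is 24, one semitone wider, so the interval is augmented.
(Equivalently, a compound augmented seventh: an augmented seventh plus an octave.)

augmented 14th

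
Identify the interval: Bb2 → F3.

perfect fifth

B to F spans five letter names (B-C-D-E-F) — that makes it a fifth of some quality.
The perfect fifth spans 7 semitones, and Bb2 to F3 is exactly 7 semitones — so this is a perfect fifth.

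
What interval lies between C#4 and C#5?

C to C is the same letter name, plus an octave — that makes it an octave of some quality.
Counting semitones, C#4→C#5 is 12, which is the perfect octave.

perfect octave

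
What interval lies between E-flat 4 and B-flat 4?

perfect fifth

E to B spans five letter names (E-F-G-A-B): a fifth.
Counting semitones, Eb4→Bb4 is 7, which is the perfect fifth.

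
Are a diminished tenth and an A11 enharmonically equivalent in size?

14 semitones (diminished tenth) vs 18 semitones (augmented eleventh): not equal.

No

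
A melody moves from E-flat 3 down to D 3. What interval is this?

minor second

Descending from Eb3 to D3 is the same interval as ascending D3 to Eb3.
D to E spans two letter names (D-E), so the interval is some kind of second.
D3 to Eb3 is 1 semitone, a half step short of the major second (2), so this is minor.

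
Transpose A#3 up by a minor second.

B3

The second takes the letter from A up to B.
A minor second is 1 semitone; 1 semitone up from A#3 gives B3.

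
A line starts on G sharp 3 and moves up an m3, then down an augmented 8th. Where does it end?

B flat 2

G#3 up a minor third → B3 (3 semitones).
Down an augmented octave from B3: Bb2 (13 semitones down).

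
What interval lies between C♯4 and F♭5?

C to F spans four letter names (C-D-E-F), plus an octave — that makes it an eleventh of some quality.
C#4 to Fb5 spans 15 semitones — two semitones narrower than the perfect eleventh (17) — giving a doubly diminished eleventh.
(Equivalently, a compound doubly diminished fourth: a doubly diminished fourth plus an octave.)

doubly diminished 11th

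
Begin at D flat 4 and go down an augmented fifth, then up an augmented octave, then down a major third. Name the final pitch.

An augmented fifth down from Db4 is Gbb3.
Gbb3 up an augmented octave → Gb4 (13 semitones).
Down a major third from Gb4: Ebb4 (4 semitones down).

E double-flat 4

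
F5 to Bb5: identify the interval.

perfect fourth

F to B spans four letter names (F-G-A-B): a fourth.
Counting semitones, F5→Bb5 is 5, which is the perfect fourth.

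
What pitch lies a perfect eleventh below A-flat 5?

Four letters down from A (plus an octave) reaches E.
Moving 17 semitones down from Ab5 (the size of a perfect eleventh) reaches Eb4.

E-flat 4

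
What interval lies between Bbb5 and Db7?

major tenth

B to D spans three letter names (B-C-D), plus an octave — that makes it a tenth of some quality.
Bbb5 to Db7 is 16 semitones, matching the major tenth exactly, so the quality is major.
(Equivalently, a compound major third: a major third plus an octave.)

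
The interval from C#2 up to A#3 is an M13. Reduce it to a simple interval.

M6

Subtracting seven from the interval number removes an octave: 13 − 7 = 6.
That makes a major thirteenth a compound major sixth — an octave plus a major sixth.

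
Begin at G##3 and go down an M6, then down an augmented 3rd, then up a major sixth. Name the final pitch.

A major sixth down from G##3 is B#2.
B#2 down an augmented third → G2 (5 semitones).
A major sixth up from G2 is E3.

E3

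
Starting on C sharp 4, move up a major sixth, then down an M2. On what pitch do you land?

G sharp 4

Up a major sixth from C#4: A#4 (9 semitones up).
A major second down from A#4 is G#4.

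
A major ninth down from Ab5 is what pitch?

Counting two letter names plus an octave down from A lands on G.
A major ninth is 14 semitones; 14 semitones down from Ab5 gives Gb4.

Gb4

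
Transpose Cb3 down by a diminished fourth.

G2

Counting four letter names down from C lands on G.
A diminished fourth is 4 semitones; 4 semitones down from Cb3 gives G2.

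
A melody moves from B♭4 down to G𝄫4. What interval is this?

Descending from Bb4 to Gbb4 is the same interval as ascending Gbb4 to Bb4.
G to B spans three letter names (G-A-B): a third.
A major third would be 4 semitones; Gbb4 to Bb4 is 5, one semitone wider, so the interval is augmented.

augmented 3rd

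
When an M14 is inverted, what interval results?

minor second

First reduce the compound major fourteenth to its simple form, a major seventh.
The rule of nine gives the new number: 9 − 7 = 2, so a seventh becomes a second.
And major becomes minor under inversion, so we get a minor second.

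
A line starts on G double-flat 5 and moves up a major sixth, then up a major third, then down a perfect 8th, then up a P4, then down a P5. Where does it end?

F flat 5

A major sixth up from Gbb5 is Ebb6.
Up a major third from Ebb6: Gb6 (4 semitones up).
A perfect octave down from Gb6 is Gb5.
A perfect fourth up from Gb5 is Cb6.
Cb6 down a perfect fifth → Fb5 (7 semitones).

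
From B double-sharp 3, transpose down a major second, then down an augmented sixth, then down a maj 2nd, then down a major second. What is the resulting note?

B##3 down a major second → A##3 (2 semitones).
Down an augmented sixth from A##3: C#3 (10 semitones down).
A major second down from C#3 is B2.
A major second down from B2 is A2.

A 2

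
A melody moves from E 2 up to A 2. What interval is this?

perfect fourth

E to A spans four letter names (E-F-G-A): a fourth.
E2 to A2 is 5 semitones, matching the perfect fourth exactly, so the quality is perfect.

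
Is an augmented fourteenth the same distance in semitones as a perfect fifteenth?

Both span 24 semitones: an augmented fourteenth and a perfect fifteenth are the same chromatic distance.

Yes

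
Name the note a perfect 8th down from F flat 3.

F flat 2

An octave keeps the letter name F, an octave down from F.
Moving 12 semitones down from Fb3 (the size of a perfect octave) reaches Fb2.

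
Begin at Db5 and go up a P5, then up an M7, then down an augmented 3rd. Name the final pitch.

Db5 up a perfect fifth → Ab5 (7 semitones).
Up a major seventh from Ab5: G6 (11 semitones up).
G6 down an augmented third → Ebb6 (5 semitones).

Ebb6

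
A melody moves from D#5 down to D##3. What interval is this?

Descending from D#5 to D##3 is the same interval as ascending D##3 to D#5.
D to D is the same letter name, plus 2 octaves: a fifteenth.
A perfect fifteenth would be 24 semitones; D##3 to D#5 is 23, one semitone narrower, so the interval is diminished.
(Equivalently, a compound diminished octave: a diminished octave plus an octave.)

diminished fifteenth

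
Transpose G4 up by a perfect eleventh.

C6

Counting four letter names plus an octave up from G lands on C.
A perfect eleventh is 17 semitones; 17 semitones up from G4 gives C6.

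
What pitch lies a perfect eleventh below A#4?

The eleventh's letter: A down four letter names plus an octave → E.
Moving 17 semitones down from A#4 (the size of a perfect eleventh) reaches E#3.

E#3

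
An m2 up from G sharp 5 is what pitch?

A 5

The second takes the letter from G up to A.
A minor second spans 1 semitone, so from G#5 the target pitch is A5.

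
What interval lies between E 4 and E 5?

perfect 8th

E to E is the same letter name, plus an octave: an octave.
Counting semitones, E4→E5 is 12, which is the perfect octave.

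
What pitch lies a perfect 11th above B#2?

The eleventh's letter: B up four letter names plus an octave → E.
A perfect eleventh is 17 semitones; 17 semitones up from B#2 gives E#4.

E#4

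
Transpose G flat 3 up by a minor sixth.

E double-flat 4

Six letter names up from G: E.
Moving 8 semitones up from Gb3 (the size of a minor sixth) reaches Ebb4.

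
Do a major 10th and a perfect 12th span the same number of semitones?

A major tenth is 16 semitones but a perfect twelfth is 19 semitones — different sizes.

No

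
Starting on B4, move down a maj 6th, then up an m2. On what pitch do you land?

A major sixth down from B4 is D4.
Up a minor second from D4: Eb4 (1 semitone up).

Eb4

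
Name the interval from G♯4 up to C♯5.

G to C spans four letter names (G-A-B-C), so the interval is some kind of fourth.
The perfect fourth spans 5 semitones, and G#4 to C#5 is exactly 5 semitones — so this is a perfect fourth.

perfect 4th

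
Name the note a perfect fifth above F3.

C4

The fifth takes the letter from F up to C.
Moving 7 semitones up from F3 (the size of a perfect fifth) reaches C4.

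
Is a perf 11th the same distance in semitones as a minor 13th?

A perfect eleventh is 17 semitones but a minor thirteenth is 20 semitones — different sizes.

No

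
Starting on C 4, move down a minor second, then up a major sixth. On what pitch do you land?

G sharp 4

C4 down a minor second → B3 (1 semitone).
A major sixth up from B3 is G#4.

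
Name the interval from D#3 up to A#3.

D to A spans five letter names (D-E-F-G-A) — that makes it a fifth of some quality.
The perfect fifth spans 7 semitones, and D#3 to A#3 is exactly 7 semitones — so this is a perfect fifth.

perfect fifth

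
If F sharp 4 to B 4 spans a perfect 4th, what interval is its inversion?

perfect fifth

Inverted interval numbers add to nine, so a fourth pairs with a fifth (4 + 5 = 9).
The quality also flips — perfect stays perfect — giving a perfect fifth.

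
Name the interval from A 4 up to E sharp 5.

A to E spans five letter names (A-B-C-D-E), so the interval is some kind of fifth.
The perfect fifth is 7 semitones; here we have 8, one semitone wider: augmented.

augmented fifth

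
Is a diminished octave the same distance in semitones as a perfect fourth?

11 semitones (diminished octave) vs 5 semitones (perfect fourth): not equal.

No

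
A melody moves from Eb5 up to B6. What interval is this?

E to B spans five letter names (E-F-G-A-B), plus an octave, so the interval is some kind of twelfth.
The perfect twelfth is 19 semitones; here we have 20, one semitone wider: augmented.
(Equivalently, a compound augmented fifth: an augmented fifth plus an octave.)

augmented twelfth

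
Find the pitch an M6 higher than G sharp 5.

E sharp 6

Six letter names up from G: E.
A major sixth spans 9 semitones, so from G#5 the target pitch is E#6.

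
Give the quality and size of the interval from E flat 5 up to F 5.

major second

E to F spans two letter names (E-F), so the interval is some kind of second.
Eb5 to F5 is 2 semitones, matching the major second exactly, so the quality is major.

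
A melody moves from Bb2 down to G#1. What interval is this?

Descending from Bb2 to G#1 is the same interval as ascending G#1 to Bb2.
G to B spans three letter names (G-A-B), plus an octave — that makes it a tenth of some quality.
G#1 to Bb2 spans 14 semitones — two semitones narrower than the major tenth (16) — giving a diminished tenth.
(Equivalently, a compound diminished third: a diminished third plus an octave.)

diminished 10th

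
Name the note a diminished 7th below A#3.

The seventh takes the letter from A down to B.
Moving 9 semitones down from A#3 (the size of a diminished seventh) reaches B##2.

B##2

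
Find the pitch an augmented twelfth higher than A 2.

E sharp 4

Five letters up from A (plus an octave) reaches E.
Moving 20 semitones up from A2 (the size of an augmented twelfth) reaches E#4.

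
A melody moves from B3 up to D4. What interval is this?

minor third

B to D spans three letter names (B-C-D), so the interval is some kind of third.
A major third would be 4 semitones, but B3 to D4 is 3 — one semitone narrower, making it a minor third.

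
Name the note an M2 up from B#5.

C##6

Two letter names up from B: C.
Moving 2 semitones up from B#5 (the size of a major second) reaches C##6.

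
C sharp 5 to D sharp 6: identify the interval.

major 9th

C to D spans two letter names (C-D), plus an octave — that makes it a ninth of some quality.
The major ninth spans 14 semitones, and C#5 to D#6 is exactly 14 semitones — so this is a major ninth.
(Equivalently, a compound major second: a major second plus an octave.)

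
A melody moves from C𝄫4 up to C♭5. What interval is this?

augmented octave

C to C is the same letter name, plus an octave — that makes it an octave of some quality.
The perfect octave is 12 semitones; here we have 13, one semitone wider: augmented.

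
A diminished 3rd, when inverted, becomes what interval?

A6

Inverted interval numbers add to nine, so a third pairs with a sixth (3 + 6 = 9).
Quality inverts too: diminished becomes augmented. That makes the inversion an augmented sixth.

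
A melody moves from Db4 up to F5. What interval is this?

major tenth

D to F spans three letter names (D-E-F), plus an octave — that makes it a tenth of some quality.
Counting semitones, Db4→F5 is 16, which is the major tenth.
(Equivalently, a compound major third: a major third plus an octave.)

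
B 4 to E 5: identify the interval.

B to E spans four letter names (B-C-D-E), so the interval is some kind of fourth.
B4 to E5 is 5 semitones, matching the perfect fourth exactly, so the quality is perfect.

perfect fourth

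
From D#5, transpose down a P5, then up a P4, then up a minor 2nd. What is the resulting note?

D#5 down a perfect fifth → G#4 (7 semitones).
G#4 up a perfect fourth → C#5 (5 semitones).
A minor second up from C#5 is D5.

D5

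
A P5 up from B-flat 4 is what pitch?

Counting five letter names up from B lands on F.
Moving 7 semitones up from Bb4 (the size of a perfect fifth) reaches F5.

F 5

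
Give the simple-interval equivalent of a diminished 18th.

d4

Each octave removed subtracts seven from the number: 18 − 14 = 4.
That makes a diminished eighteenth a compound diminished fourth — 2 octaves plus a diminished fourth.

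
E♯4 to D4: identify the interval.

Descending from E#4 to D4 is the same interval as ascending D4 to E#4.
D to E spans two letter names (D-E): a second.
D4 to E#4 spans 3 semitones — one semitone wider than the major second (2) — giving an augmented second.

augmented second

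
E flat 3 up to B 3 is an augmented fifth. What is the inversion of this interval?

d4

Inverted interval numbers add to nine, so a fifth pairs with a fourth (5 + 4 = 9).
Quality inverts too: augmented becomes diminished. That makes the inversion a diminished fourth.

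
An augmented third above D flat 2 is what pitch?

Three letter names up from D: F.
An augmented third is 5 semitones; 5 semitones up from Db2 gives F#2.

F sharp 2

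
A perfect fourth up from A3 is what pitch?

The fourth takes the letter from A up to D.
A perfect fourth is 5 semitones; 5 semitones up from A3 gives D4.

D4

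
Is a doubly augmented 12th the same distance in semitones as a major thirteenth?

A doubly augmented twelfth spans 21 semitones, and a major thirteenth also spans 21 semitones — they're enharmonic.

Yes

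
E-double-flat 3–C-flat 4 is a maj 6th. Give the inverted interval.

minor 3rd

Interval numbers invert to sum to nine: 6 + 3 = 9, so a sixth inverts to a third.
Quality inverts too: major becomes minor. That makes the inversion a minor third.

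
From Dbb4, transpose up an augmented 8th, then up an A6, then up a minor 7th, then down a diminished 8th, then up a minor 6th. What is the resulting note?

Up an augmented octave from Dbb4: Db5 (13 semitones up).
Db5 up an augmented sixth → B5 (10 semitones).
Up a minor seventh from B5: A6 (10 semitones up).
A diminished octave down from A6 is A#5.
A minor sixth up from A#5 is F#6.

F#6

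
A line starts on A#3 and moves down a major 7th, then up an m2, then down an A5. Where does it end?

Fb2

Down a major seventh from A#3: B2 (11 semitones down).
Up a minor second from B2: C3 (1 semitone up).
Down an augmented fifth from C3: Fb2 (8 semitones down).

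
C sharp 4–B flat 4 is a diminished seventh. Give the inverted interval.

augmented 2nd

Interval numbers invert to sum to nine: 7 + 2 = 9, so a seventh inverts to a second.
And diminished becomes augmented under inversion, so we get an augmented second.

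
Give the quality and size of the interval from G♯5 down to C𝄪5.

Descending from G#5 to C##5 is the same interval as ascending C##5 to G#5.
C to G spans five letter names (C-D-E-F-G): a fifth.
The perfect fifth is 7 semitones; here we have 6, one semitone narrower: diminished.

d5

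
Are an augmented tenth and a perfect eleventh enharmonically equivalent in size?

Yes

An augmented tenth = 17 semitones = a perfect eleventh; enharmonically equal.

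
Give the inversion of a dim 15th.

First reduce the compound diminished fifteenth to its simple form, a diminished octave.
Inverted interval numbers add to nine, so an octave pairs with a unison (8 + 1 = 9).
Quality inverts too: diminished becomes augmented. That makes the inversion an augmented unison.

A1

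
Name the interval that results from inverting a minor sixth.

M3

The rule of nine gives the new number: 9 − 6 = 3, so a sixth becomes a third.
And minor becomes major under inversion, so we get a major third.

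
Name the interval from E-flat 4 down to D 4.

minor second

Descending from Eb4 to D4 is the same interval as ascending D4 to Eb4.
D to E spans two letter names (D-E) — that makes it a second of some quality.
A major second would be 2 semitones, but D4 to Eb4 is 1 — one semitone narrower, making it a minor second.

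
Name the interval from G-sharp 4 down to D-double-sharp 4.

Descending from G#4 to D##4 is the same interval as ascending D##4 to G#4.
D to G spans four letter names (D-E-F-G), so the interval is some kind of fourth.
D##4 to G#4 spans 4 semitones — one semitone narrower than the perfect fourth (5) — giving a diminished fourth.

d4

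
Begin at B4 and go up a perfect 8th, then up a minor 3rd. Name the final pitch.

D6

Up a perfect octave from B4: B5 (12 semitones up).
A minor third up from B5 is D6.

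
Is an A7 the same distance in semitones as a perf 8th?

An augmented seventh spans 12 semitones, and a perfect octave also spans 12 semitones — they're enharmonic.

Yes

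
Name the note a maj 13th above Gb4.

Counting six letter names plus an octave up from G lands on E.
A major thirteenth is 21 semitones; 21 semitones up from Gb4 gives Eb6.

Eb6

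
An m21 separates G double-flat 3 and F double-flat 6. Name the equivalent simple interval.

minor seventh

Each octave removed subtracts seven from the number: 21 − 14 = 7.
So a minor twenty-first is 2 octaves plus a minor seventh. The quality is unchanged.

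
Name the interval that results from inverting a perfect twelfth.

P4

First reduce the compound perfect twelfth to its simple form, a perfect fifth.
Interval numbers invert to sum to nine: 5 + 4 = 9, so a fifth inverts to a fourth.
The quality also flips — perfect stays perfect — giving a perfect fourth.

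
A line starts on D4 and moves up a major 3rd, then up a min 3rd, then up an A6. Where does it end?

F##5

Up a major third from D4: F#4 (4 semitones up).
F#4 up a minor third → A4 (3 semitones).
A4 up an augmented sixth → F##5 (10 semitones).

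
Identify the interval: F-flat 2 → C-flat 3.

perfect 5th

F to C spans five letter names (F-G-A-B-C), so the interval is some kind of fifth.
Fb2 to Cb3 is 7 semitones, matching the perfect fifth exactly, so the quality is perfect.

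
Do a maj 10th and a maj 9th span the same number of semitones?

No

16 semitones (major tenth) vs 14 semitones (major ninth): not equal.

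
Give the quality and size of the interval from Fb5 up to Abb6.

F to A spans three letter names (F-G-A), plus an octave — that makes it a tenth of some quality.
A major tenth would be 16 semitones, but Fb5 to Abb6 is 15 — one semitone narrower, making it a minor tenth.
(Equivalently, a compound minor third: a minor third plus an octave.)

m10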